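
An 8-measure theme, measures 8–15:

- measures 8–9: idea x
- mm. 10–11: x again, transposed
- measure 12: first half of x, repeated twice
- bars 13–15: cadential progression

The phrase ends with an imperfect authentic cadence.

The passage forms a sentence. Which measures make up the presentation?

The presentation of a sentence is the basic idea (bars 8–9) plus its repetition (mm. 10–11); the presentation is therefore measures 8-11.

measures 8–11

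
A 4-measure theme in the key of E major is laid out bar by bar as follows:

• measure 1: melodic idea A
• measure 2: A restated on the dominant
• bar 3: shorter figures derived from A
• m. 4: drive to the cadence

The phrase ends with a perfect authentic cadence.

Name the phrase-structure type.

sentence

Basic idea (m. 1) + its repetition (m. 2) form the presentation; fragmentation and cadence (measures 3-4) form the continuation — the 4-bar whole is a sentence.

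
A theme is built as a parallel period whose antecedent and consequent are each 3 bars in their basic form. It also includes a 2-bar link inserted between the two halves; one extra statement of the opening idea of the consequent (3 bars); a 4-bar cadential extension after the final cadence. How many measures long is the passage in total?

Basic parallel period: 3 + 3 = 6 bars.
6 (basic form) + 2 (link) + 3 (extra statement) + 4 (cadential extension) = 15.

15 measures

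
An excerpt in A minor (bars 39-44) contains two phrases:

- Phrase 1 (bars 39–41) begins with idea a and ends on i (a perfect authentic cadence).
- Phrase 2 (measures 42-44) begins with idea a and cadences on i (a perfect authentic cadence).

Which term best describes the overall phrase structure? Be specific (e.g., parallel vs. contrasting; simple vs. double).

Both phrases have the same opening (a) and the same cadence (perfect authentic cadence): the second is a restatement, not a consequent, so this is a repeated phrase rather than a period.

repeated phrase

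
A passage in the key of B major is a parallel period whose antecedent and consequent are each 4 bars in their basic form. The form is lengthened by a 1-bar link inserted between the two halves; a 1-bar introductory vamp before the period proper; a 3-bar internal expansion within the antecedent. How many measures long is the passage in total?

13 measures

Basic parallel period: 4 + 4 = 8 bars.
8 (basic form) + 1 (link) + 1 (introduction) + 3 (internal expansion) = 13.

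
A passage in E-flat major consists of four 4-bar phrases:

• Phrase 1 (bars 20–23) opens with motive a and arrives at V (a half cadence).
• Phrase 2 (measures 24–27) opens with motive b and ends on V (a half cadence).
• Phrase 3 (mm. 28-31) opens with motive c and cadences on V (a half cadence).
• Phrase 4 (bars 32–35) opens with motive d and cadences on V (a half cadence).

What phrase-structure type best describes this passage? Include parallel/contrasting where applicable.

Phrase 4 ends with a half cadence, no stronger than phrase 2's half cadence, so the four phrases do not form a double period; nor do phrases 3–4 duplicate 1–2, so it is not a repeated period. With no phrase reaching a conclusive cadence, the passage is a phrase group.

phrase group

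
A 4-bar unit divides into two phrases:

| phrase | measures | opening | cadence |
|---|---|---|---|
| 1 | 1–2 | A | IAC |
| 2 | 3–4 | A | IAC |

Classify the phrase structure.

repeated phrase

Both phrases have the same opening (A) and the same cadence (imperfect authentic cadence): the second is a restatement, not a consequent, so this is a repeated phrase rather than a period.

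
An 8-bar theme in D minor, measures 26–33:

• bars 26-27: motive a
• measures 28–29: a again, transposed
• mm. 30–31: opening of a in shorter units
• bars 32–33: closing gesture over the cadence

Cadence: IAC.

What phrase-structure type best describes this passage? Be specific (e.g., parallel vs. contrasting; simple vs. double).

sentence

Basic idea (bars 26-27) + its repetition (mm. 28–29) form the presentation; fragmentation and cadence (mm. 30–33) form the continuation — the 8-bar whole is a sentence.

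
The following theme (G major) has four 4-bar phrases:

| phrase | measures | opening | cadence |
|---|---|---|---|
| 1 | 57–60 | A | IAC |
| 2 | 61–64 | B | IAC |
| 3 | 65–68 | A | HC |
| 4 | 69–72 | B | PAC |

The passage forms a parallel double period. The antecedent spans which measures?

measures 57–64

In a double period the four phrases pair into a large antecedent (phrases 1–2, ending imperfect authentic cadence) and a large consequent (phrases 3–4, ending perfect authentic cadence). The antecedent spans mm. 57–64.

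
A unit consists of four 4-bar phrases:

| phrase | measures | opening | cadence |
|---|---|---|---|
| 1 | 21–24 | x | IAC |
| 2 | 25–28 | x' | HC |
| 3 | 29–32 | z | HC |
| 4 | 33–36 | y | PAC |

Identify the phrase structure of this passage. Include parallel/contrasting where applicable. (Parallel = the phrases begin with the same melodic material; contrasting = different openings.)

contrasting double period

Four phrases in two halves: the first half (bars 21–28) ends with a half cadence, the second (mm. 29–36) with a perfect authentic cadence — a large antecedent–consequent pair, i.e. a double period.
Phrase 3 begins with different material from phrase 1, making it contrasting.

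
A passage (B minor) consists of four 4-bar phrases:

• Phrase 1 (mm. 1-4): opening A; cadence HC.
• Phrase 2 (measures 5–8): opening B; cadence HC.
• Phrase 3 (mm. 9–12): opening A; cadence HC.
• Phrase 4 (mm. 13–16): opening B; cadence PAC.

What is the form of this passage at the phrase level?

parallel double period

Four phrases in two halves: the first half (bars 1–8) ends with a half cadence, the second (measures 9–16) with a perfect authentic cadence — a large antecedent–consequent pair, i.e. a double period.
Phrase 3 begins with the same material as phrase 1, making it parallel.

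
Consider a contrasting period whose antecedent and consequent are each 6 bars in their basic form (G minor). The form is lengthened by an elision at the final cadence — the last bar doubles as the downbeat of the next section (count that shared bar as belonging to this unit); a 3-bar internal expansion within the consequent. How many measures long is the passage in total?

Basic contrasting period: 6 + 6 = 12 bars.
12 (basic form) + 3 (internal expansion) = 15.
The elision shares a bar with the next section but does not change this unit's count.

15 measures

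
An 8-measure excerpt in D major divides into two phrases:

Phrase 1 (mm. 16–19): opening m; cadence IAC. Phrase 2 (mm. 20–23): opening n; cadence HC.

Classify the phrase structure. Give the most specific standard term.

phrase group

The second phrase closes with a half cadence, which is not stronger than the first phrase's imperfect authentic cadence; without a weak→strong cadential pair there is no antecedent–consequent relationship, so this is a phrase group rather than a period.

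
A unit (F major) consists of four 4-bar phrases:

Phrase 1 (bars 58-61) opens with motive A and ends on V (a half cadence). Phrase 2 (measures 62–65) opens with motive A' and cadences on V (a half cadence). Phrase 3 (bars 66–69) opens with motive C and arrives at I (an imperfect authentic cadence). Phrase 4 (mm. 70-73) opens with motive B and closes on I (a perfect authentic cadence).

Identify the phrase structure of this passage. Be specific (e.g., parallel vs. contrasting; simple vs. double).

contrasting double period

Four phrases in two halves: the first half (mm. 58–65) ends with a half cadence, the second (bars 66–73) with a perfect authentic cadence — a large antecedent–consequent pair, i.e. a double period.
Phrase 3 begins with different material from phrase 1, making it contrasting.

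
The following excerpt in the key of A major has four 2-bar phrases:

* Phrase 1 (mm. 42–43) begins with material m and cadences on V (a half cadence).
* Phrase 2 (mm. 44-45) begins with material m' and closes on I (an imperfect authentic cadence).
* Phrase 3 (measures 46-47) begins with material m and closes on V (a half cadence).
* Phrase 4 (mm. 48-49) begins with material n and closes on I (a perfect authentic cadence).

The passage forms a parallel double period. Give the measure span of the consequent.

In a double period the first pair of phrases (ending imperfect authentic cadence) is the large antecedent and the second pair (ending perfect authentic cadence) is the large consequent; the consequent is measures 46–49.

measures 46–49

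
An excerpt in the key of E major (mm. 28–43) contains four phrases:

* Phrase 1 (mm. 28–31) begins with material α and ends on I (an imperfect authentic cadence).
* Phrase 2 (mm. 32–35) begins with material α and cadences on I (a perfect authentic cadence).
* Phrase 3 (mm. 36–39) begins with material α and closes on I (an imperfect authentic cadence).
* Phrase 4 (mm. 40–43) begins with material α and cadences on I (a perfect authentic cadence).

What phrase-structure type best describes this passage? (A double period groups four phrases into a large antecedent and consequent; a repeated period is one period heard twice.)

The cadence pattern IAC–PAC–IAC–PAC is weak–strong twice, and phrases 3–4 restate phrases 1–2: a period heard twice, not a double period (which would end weakly at phrase 2).

repeated period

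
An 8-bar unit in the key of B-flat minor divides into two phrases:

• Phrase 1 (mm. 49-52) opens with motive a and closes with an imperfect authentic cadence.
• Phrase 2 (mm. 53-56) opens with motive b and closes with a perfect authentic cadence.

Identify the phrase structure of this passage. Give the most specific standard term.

Phrase 1 ends with an imperfect authentic cadence (weaker) and phrase 2 with a perfect authentic cadence (stronger): antecedent + consequent = a period.
The two phrases open with different material (a / b), so the period is contrasting.

contrasting period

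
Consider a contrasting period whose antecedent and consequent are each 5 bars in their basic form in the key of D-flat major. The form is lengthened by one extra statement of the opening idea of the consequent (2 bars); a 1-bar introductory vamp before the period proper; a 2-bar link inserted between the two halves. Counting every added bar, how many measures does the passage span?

Basic contrasting period: 5 + 5 = 10 bars.
10 (basic form) + 2 (extra statement) + 1 (introduction) + 2 (link) = 15.

15 measures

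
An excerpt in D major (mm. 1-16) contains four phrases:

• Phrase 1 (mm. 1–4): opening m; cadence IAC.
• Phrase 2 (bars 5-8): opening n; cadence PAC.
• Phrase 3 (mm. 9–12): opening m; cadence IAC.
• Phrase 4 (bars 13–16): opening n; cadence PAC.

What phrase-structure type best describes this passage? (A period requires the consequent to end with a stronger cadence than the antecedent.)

repeated period

The cadence pattern IAC–PAC–IAC–PAC is weak–strong twice, and phrases 3–4 restate phrases 1–2: a period heard twice, not a double period (which would end weakly at phrase 2).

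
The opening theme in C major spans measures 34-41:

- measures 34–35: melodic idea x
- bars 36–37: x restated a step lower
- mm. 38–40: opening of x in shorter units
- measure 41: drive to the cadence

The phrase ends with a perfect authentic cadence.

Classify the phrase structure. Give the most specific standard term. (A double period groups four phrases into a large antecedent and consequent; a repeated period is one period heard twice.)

sentence

Basic idea (measures 34–35) + its repetition (measures 36–37) form the presentation; fragmentation and cadence (measures 38–41) form the continuation — the 8-bar whole is a sentence.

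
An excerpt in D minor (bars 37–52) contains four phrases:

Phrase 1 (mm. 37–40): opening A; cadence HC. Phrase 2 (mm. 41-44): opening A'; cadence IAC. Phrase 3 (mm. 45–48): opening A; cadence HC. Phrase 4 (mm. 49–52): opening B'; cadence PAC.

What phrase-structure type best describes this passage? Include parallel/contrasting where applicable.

Four phrases in two halves: the first half (mm. 37–44) ends with an imperfect authentic cadence, the second (measures 45–52) with a perfect authentic cadence — a large antecedent–consequent pair, i.e. a double period.
Phrase 3 begins with the same material as phrase 1, making it parallel.

parallel double period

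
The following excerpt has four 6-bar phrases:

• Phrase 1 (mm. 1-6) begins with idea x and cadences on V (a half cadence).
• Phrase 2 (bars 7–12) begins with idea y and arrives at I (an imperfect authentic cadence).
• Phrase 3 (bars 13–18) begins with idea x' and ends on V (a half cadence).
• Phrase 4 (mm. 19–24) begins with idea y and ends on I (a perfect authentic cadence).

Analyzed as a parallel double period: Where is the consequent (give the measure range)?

In a double period the four phrases pair into a large antecedent (phrases 1–2, ending imperfect authentic cadence) and a large consequent (phrases 3–4, ending perfect authentic cadence). The consequent spans mm. 13-24.

measures 13–24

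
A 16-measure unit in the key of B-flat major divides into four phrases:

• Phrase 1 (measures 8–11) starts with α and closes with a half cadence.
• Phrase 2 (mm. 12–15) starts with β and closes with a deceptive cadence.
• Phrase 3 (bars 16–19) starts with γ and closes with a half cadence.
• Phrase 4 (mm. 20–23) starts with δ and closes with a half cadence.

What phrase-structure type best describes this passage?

phrase group

Phrase 4 ends with a half cadence, no stronger than phrase 2's deceptive cadence, so the four phrases do not form a double period; nor do phrases 3–4 duplicate 1–2, so it is not a repeated period. With no phrase reaching a conclusive cadence, the passage is a phrase group.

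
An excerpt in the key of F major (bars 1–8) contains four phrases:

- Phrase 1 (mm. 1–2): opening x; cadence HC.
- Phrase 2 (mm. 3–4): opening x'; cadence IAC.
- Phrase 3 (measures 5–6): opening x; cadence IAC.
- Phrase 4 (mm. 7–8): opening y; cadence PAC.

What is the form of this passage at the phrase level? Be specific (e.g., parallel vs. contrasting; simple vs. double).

parallel double period

Four phrases in two halves: the first half (measures 1–4) ends with an imperfect authentic cadence, the second (bars 5–8) with a perfect authentic cadence — a large antecedent–consequent pair, i.e. a double period.
Phrase 3 begins with the same material as phrase 1, making it parallel.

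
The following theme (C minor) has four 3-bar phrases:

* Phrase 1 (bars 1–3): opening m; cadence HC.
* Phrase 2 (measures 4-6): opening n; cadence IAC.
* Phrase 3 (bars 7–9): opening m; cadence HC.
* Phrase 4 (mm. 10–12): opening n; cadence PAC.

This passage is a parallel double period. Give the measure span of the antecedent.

In a double period the four phrases pair into a large antecedent (phrases 1–2, ending imperfect authentic cadence) and a large consequent (phrases 3–4, ending perfect authentic cadence). The antecedent spans mm. 1–6.

measures 1–6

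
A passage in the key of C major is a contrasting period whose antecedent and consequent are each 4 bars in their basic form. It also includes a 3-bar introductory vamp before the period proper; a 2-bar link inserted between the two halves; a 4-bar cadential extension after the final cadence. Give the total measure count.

Basic contrasting period: 4 + 4 = 8 bars.
8 (basic form) + 3 (introduction) + 2 (link) + 4 (cadential extension) = 17.

17 measures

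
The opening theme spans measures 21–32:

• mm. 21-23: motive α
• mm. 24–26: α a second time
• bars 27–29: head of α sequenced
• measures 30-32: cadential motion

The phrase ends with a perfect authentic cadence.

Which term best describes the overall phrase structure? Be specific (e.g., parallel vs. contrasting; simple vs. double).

Basic idea (measures 21–23) + its repetition (measures 24–26) form the presentation; fragmentation and cadence (bars 27-32) form the continuation — the 12-bar whole is a sentence.

sentence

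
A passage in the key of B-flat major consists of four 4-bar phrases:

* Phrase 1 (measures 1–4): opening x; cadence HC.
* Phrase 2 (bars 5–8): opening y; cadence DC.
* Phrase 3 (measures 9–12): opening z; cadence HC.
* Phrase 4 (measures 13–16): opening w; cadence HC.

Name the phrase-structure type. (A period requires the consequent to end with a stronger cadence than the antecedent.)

Phrase 4 ends with a half cadence, no stronger than phrase 2's deceptive cadence, so the four phrases do not form a double period; nor do phrases 3–4 duplicate 1–2, so it is not a repeated period. With no phrase reaching a conclusive cadence, the passage is a phrase group.

phrase group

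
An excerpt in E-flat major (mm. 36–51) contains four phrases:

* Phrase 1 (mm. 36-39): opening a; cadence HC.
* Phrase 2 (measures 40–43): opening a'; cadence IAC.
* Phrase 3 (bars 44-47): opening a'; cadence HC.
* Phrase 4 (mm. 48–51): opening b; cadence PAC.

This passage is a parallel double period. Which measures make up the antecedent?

measures 36–43

In a double period the four phrases pair into a large antecedent (phrases 1–2, ending imperfect authentic cadence) and a large consequent (phrases 3–4, ending perfect authentic cadence). The antecedent spans bars 36-43.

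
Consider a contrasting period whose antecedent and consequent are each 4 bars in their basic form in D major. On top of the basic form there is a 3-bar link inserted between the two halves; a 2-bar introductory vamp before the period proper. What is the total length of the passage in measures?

Basic contrasting period: 4 + 4 = 8 bars.
8 (basic form) + 3 (link) + 2 (introduction) = 13.

13 measures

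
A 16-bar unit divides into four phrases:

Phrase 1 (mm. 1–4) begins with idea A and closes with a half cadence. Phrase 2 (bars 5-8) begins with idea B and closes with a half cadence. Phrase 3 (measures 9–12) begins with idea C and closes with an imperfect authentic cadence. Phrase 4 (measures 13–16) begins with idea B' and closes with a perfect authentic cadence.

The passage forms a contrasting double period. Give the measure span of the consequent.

measures 9–16

In a double period the four phrases pair into a large antecedent (phrases 1–2, ending half cadence) and a large consequent (phrases 3–4, ending perfect authentic cadence). The consequent spans mm. 9-16.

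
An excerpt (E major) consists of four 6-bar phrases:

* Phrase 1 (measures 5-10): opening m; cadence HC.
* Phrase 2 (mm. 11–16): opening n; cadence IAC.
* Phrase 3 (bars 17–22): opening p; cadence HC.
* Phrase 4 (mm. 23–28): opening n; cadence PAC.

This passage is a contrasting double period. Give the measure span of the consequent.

measures 17–28

In a double period the four phrases pair into a large antecedent (phrases 1–2, ending imperfect authentic cadence) and a large consequent (phrases 3–4, ending perfect authentic cadence). The consequent spans bars 17-28.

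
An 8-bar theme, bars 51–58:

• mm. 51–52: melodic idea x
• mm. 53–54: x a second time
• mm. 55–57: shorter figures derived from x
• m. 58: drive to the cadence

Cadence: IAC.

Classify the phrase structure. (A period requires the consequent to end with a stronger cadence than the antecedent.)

Basic idea (measures 51–52) + its repetition (mm. 53–54) form the presentation; fragmentation and cadence (bars 55-58) form the continuation — the 8-bar whole is a sentence.

sentence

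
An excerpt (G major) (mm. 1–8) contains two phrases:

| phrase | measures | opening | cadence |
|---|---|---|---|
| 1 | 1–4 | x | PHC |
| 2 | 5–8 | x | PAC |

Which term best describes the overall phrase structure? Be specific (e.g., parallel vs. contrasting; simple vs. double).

parallel period

Phrase 1 ends with a Phrygian half cadence (weaker) and phrase 2 with a perfect authentic cadence (stronger): antecedent + consequent = a period.
The two phrases open with the same material (x / x), so the period is parallel.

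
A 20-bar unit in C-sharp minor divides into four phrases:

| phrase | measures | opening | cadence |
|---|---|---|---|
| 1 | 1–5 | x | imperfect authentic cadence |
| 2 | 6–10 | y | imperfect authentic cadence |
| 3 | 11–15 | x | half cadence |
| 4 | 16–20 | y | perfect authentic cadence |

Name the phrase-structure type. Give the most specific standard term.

Four phrases in two halves: the first half (mm. 1–10) ends with an imperfect authentic cadence, the second (mm. 11-20) with a perfect authentic cadence — a large antecedent–consequent pair, i.e. a double period.
Phrase 3 begins with the same material as phrase 1, making it parallel.

parallel double period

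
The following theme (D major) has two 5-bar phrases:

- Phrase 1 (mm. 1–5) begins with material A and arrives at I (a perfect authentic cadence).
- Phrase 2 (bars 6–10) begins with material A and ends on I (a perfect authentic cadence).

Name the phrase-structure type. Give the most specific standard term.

Both phrases have the same opening (A) and the same cadence (perfect authentic cadence): the second is a restatement, not a consequent, so this is a repeated phrase rather than a period.

repeated phrase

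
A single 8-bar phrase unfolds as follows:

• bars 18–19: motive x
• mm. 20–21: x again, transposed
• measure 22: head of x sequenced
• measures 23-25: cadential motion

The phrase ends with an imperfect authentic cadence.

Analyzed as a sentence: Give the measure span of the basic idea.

The presentation of a sentence is the basic idea (bars 18–19) plus its repetition (measures 20–21); the basic idea is therefore bars 18–19.

measures 18–19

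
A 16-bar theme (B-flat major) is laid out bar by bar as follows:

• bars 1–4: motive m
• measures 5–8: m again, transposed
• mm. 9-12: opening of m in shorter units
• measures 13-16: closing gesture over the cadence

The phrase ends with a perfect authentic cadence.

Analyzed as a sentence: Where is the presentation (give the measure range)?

The presentation of a sentence is the basic idea (bars 1–4) plus its repetition (mm. 5-8); the presentation is therefore bars 1–8.

measures 1–8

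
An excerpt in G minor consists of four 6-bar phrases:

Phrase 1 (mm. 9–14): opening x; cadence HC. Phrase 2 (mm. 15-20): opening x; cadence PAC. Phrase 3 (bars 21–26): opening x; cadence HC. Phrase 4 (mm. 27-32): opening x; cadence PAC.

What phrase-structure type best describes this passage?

The cadence pattern HC–PAC–HC–PAC is weak–strong twice, and phrases 3–4 restate phrases 1–2: a period heard twice, not a double period (which would end weakly at phrase 2).

repeated period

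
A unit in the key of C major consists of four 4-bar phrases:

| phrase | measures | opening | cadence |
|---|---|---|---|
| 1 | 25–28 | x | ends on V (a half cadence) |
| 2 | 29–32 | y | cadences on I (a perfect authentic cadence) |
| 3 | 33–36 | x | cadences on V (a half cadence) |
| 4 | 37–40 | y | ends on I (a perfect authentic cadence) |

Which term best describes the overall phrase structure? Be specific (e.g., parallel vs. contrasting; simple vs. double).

repeated period

The cadence pattern HC–PAC–HC–PAC is weak–strong twice, and phrases 3–4 restate phrases 1–2: a period heard twice, not a double period (which would end weakly at phrase 2).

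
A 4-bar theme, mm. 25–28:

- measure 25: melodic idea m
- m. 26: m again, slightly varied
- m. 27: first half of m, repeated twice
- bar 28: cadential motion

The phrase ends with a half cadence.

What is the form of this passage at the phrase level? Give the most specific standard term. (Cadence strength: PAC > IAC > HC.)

Basic idea (bar 25) + its repetition (m. 26) form the presentation; fragmentation and cadence (measures 27–28) form the continuation — the 4-bar whole is a sentence.

sentence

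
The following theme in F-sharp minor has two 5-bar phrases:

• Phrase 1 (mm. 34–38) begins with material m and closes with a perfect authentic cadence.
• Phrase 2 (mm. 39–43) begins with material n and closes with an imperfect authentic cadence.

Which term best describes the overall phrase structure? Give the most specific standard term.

phrase group

The second phrase closes with an imperfect authentic cadence, which is not stronger than the first phrase's perfect authentic cadence; without a weak→strong cadential pair there is no antecedent–consequent relationship, so this is a phrase group rather than a period.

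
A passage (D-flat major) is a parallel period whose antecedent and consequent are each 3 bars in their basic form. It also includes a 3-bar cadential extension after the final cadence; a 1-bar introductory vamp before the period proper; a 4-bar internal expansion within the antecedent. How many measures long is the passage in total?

Basic parallel period: 3 + 3 = 6 bars.
6 (basic form) + 3 (cadential extension) + 1 (introduction) + 4 (internal expansion) = 14.

14 measures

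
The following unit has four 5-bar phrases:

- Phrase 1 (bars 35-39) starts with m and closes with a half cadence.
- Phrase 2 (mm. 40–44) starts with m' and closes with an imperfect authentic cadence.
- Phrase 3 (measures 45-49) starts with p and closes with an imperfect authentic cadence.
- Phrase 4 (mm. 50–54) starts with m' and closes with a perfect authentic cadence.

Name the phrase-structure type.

Four phrases in two halves: the first half (mm. 35–44) ends with an imperfect authentic cadence, the second (bars 45-54) with a perfect authentic cadence — a large antecedent–consequent pair, i.e. a double period.
Phrase 3 begins with different material from phrase 1, making it contrasting.

contrasting double period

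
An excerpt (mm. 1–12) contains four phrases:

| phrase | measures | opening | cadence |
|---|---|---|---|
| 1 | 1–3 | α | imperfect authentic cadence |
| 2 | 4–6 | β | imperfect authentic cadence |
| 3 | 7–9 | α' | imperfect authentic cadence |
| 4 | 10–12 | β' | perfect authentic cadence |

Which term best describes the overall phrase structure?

Four phrases in two halves: the first half (measures 1–6) ends with an imperfect authentic cadence, the second (mm. 7–12) with a perfect authentic cadence — a large antecedent–consequent pair, i.e. a double period.
Phrase 3 begins with the same material as phrase 1, making it parallel.

parallel double period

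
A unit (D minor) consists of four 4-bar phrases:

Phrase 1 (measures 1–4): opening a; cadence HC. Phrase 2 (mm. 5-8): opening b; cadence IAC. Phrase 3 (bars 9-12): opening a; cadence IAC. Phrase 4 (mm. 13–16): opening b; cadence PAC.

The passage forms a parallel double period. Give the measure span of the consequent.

In a double period the first pair of phrases (ending imperfect authentic cadence) is the large antecedent and the second pair (ending perfect authentic cadence) is the large consequent; the consequent is measures 9–16.

measures 9–16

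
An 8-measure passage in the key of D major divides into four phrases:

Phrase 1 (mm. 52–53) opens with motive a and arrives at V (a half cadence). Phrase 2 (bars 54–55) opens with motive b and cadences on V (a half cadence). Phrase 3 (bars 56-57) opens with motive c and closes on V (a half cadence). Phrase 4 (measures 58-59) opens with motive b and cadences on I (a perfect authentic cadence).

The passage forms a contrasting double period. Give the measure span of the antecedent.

In a double period the first pair of phrases (ending half cadence) is the large antecedent and the second pair (ending perfect authentic cadence) is the large consequent; the antecedent is measures 52–55.

measures 52–55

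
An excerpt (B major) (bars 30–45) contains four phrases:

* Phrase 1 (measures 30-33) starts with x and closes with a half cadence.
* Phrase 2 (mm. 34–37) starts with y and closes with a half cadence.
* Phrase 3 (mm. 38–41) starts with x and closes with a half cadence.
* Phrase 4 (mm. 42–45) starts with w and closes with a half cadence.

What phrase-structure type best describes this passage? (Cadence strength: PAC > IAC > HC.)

Phrase 4 ends with a half cadence, no stronger than phrase 2's half cadence, so the four phrases do not form a double period; nor do phrases 3–4 duplicate 1–2, so it is not a repeated period. With no phrase reaching a conclusive cadence, the passage is a phrase group.

phrase group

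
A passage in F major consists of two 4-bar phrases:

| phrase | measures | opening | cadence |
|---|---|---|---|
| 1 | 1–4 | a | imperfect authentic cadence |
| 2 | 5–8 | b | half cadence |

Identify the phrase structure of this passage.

The second phrase closes with a half cadence, which is not stronger than the first phrase's imperfect authentic cadence; without a weak→strong cadential pair there is no antecedent–consequent relationship, so this is a phrase group rather than a period.

phrase group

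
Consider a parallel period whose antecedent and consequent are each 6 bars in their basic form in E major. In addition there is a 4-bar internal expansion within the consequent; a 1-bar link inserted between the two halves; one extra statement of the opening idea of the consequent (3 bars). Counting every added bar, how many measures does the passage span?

20 measures

Basic parallel period: 6 + 6 = 12 bars.
12 (basic form) + 4 (internal expansion) + 1 (link) + 3 (extra statement) = 20.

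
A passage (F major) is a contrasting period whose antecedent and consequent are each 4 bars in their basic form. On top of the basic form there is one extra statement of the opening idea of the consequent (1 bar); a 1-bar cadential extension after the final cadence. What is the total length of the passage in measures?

10 measures

Basic contrasting period: 4 + 4 = 8 bars.
8 (basic form) + 1 (extra statement) + 1 (cadential extension) = 10.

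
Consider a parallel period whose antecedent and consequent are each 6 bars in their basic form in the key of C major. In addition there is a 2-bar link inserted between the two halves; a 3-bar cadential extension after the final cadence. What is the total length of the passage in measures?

17 measures

Basic parallel period: 6 + 6 = 12 bars.
12 (basic form) + 2 (link) + 3 (cadential extension) = 17.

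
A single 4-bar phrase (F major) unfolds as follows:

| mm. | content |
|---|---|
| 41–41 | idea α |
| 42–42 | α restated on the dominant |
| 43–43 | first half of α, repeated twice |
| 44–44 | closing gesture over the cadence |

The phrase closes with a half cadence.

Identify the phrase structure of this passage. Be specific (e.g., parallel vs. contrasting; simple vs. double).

sentence

Basic idea (m. 41) + its repetition (measure 42) form the presentation; fragmentation and cadence (mm. 43–44) form the continuation — the 4-bar whole is a sentence.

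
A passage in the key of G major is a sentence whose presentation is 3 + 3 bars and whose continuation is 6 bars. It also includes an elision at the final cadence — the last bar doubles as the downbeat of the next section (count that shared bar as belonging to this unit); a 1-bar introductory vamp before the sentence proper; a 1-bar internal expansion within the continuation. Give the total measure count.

Basic sentence: 3 + 3 + 6 = 12 bars.
12 (basic form) + 1 (introduction) + 1 (internal expansion) = 14.
The elision shares a bar with the next section but does not change this unit's count.

14 measures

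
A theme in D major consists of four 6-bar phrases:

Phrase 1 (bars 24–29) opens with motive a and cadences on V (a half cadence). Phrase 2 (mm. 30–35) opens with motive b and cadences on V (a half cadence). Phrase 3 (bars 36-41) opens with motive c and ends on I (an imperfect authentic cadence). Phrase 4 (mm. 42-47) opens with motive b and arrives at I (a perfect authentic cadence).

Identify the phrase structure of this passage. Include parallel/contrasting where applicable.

Four phrases in two halves: the first half (measures 24–35) ends with a half cadence, the second (mm. 36–47) with a perfect authentic cadence — a large antecedent–consequent pair, i.e. a double period.
Phrase 3 begins with different material from phrase 1, making it contrasting.

contrasting double period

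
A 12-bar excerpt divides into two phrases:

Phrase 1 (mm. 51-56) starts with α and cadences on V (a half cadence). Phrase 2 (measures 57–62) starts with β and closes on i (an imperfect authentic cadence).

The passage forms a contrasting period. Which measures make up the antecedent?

The phrase ending with the weaker cadence (half cadence) is the antecedent; the one ending more conclusively (imperfect authentic cadence) is the consequent. The antecedent is measures 51–56.

measures 51–56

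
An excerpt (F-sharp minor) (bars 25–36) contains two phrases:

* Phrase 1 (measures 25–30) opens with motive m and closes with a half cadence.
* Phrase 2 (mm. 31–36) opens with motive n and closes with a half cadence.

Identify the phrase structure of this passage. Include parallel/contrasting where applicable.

phrase group

The second phrase closes with a half cadence, which is not stronger than the first phrase's half cadence; without a weak→strong cadential pair there is no antecedent–consequent relationship, so this is a phrase group rather than a period.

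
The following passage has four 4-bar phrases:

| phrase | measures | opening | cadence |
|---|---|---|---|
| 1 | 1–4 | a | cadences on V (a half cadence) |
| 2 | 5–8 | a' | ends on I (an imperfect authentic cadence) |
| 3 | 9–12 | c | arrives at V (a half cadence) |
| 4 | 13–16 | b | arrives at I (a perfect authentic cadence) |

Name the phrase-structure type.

contrasting double period

Four phrases in two halves: the first half (mm. 1-8) ends with an imperfect authentic cadence, the second (mm. 9–16) with a perfect authentic cadence — a large antecedent–consequent pair, i.e. a double period.
Phrase 3 begins with different material from phrase 1, making it contrasting.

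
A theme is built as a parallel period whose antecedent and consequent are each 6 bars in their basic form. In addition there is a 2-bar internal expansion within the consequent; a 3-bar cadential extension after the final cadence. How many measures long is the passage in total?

Basic parallel period: 6 + 6 = 12 bars.
12 (basic form) + 2 (internal expansion) + 3 (cadential extension) = 17.

17 measures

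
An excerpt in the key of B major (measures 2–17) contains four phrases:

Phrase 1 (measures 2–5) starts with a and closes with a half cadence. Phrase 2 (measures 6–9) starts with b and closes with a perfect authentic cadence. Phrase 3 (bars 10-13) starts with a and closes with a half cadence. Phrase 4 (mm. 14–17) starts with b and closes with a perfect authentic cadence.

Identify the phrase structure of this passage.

repeated period

The cadence pattern HC–PAC–HC–PAC is weak–strong twice, and phrases 3–4 restate phrases 1–2: a period heard twice, not a double period (which would end weakly at phrase 2).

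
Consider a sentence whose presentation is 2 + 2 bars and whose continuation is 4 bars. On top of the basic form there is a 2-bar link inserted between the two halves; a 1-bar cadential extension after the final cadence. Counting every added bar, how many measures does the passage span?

11 measures

Basic sentence: 2 + 2 + 4 = 8 bars.
8 (basic form) + 2 (link) + 1 (cadential extension) = 11.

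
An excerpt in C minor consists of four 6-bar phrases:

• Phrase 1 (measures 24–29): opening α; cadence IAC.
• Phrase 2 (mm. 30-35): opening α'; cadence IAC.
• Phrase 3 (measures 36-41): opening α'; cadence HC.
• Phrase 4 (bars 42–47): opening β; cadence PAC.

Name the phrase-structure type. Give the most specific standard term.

parallel double period

Four phrases in two halves: the first half (mm. 24–35) ends with an imperfect authentic cadence, the second (bars 36-47) with a perfect authentic cadence — a large antecedent–consequent pair, i.e. a double period.
Phrase 3 begins with the same material as phrase 1, making it parallel.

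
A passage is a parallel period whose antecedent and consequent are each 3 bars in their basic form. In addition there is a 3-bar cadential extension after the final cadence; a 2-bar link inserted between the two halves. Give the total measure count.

11 measures

Basic parallel period: 3 + 3 = 6 bars.
6 (basic form) + 3 (cadential extension) + 2 (link) = 11.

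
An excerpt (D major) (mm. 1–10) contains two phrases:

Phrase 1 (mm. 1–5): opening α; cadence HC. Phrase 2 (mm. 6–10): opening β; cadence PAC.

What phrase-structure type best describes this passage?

contrasting period

Phrase 1 ends with a half cadence (weaker) and phrase 2 with a perfect authentic cadence (stronger): antecedent + consequent = a period.
The two phrases open with different material (α / β), so the period is contrasting.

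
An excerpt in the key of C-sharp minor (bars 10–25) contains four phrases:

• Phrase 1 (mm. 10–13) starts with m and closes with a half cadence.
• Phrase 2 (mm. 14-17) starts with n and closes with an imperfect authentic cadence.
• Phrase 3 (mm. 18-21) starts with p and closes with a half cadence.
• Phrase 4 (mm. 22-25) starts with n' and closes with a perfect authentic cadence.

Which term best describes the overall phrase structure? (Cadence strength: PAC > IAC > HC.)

Four phrases in two halves: the first half (measures 10-17) ends with an imperfect authentic cadence, the second (mm. 18–25) with a perfect authentic cadence — a large antecedent–consequent pair, i.e. a double period.
Phrase 3 begins with different material from phrase 1, making it contrasting.

contrasting double period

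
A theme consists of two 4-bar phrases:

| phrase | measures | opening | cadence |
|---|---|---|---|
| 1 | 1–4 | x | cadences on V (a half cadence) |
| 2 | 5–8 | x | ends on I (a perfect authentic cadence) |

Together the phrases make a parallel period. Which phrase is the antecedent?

The phrase ending with the weaker cadence (half cadence) is the antecedent; the one ending more conclusively (perfect authentic cadence) is the consequent. The antecedent is phrase 1.

phrase 1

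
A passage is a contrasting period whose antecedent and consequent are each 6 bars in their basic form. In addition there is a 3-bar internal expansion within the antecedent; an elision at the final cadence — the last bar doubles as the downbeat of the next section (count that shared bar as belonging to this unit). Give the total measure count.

15 measures

Basic contrasting period: 6 + 6 = 12 bars.
12 (basic form) + 3 (internal expansion) = 15.
The elision shares a bar with the next section but does not change this unit's count.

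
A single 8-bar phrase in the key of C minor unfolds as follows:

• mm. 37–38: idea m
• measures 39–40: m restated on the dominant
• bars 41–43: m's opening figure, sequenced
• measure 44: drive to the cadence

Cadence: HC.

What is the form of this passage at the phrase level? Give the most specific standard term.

Basic idea (mm. 37-38) + its repetition (measures 39–40) form the presentation; fragmentation and cadence (mm. 41-44) form the continuation — the 8-bar whole is a sentence.

sentence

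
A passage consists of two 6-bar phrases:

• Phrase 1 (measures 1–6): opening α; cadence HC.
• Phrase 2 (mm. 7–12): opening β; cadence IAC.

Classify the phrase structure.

Phrase 1 ends with a half cadence (weaker) and phrase 2 with an imperfect authentic cadence (stronger): antecedent + consequent = a period.
The two phrases open with different material (α / β), so the period is contrasting.

contrasting period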